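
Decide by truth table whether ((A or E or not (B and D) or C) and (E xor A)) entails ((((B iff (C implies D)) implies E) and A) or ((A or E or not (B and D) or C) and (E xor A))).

  A   |   B   |   C   |   D   |   E   ||   φ   |   ψ  
 True |  True |  True |  True |  True || False |  True
 True |  True |  True |  True | False ||  True |  True
 True |  True |  True | False |  True || False |  True
 True |  True |  True | False | False ||  True |  True
 True |  True | False |  True |  True || False |  True
 True |  True | False |  True | False ||  True |  True
 True |  True | False | False |  True || False |  True
 True |  True | False | False | False ||  True |  True
 True | False |  True |  True |  True || False |  True
 True | False |  True |  True | False ||  True |  True
 True | False |  True | False |  True || False |  True
 True | False |  True | False | False ||  True |  True
 True | False | False |  True |  True || False |  True
 True | False | False |  True | False ||  True |  True
 True | False | False | False |  True || False |  True
 True | False | False | False | False ||  True |  True
False |  True |  True |  True |  True ||  True |  True
False |  True |  True |  True | False || False | False
False |  True |  True | False |  True ||  True |  True
False |  True |  True | False | False || False | False
False |  True | False |  True |  True ||  True |  True
False |  True | False |  True | False || False | False
False |  True | False | False |  True ||  True |  True
False |  True | False | False | False || False | False
False | False |  True |  True |  True ||  True |  True
False | False |  True |  True | False || False | False
False | False |  True | False |  True ||  True |  True
False | False |  True | False | False || False | False
False | False | False |  True |  True ||  True |  True
False | False | False |  True | False || False | False
False | False | False | False |  True ||  True |  True
False | False | False | False | False || False | False
In every row where φ is true, ψ is also true, so φ ⊨ ψ.

yes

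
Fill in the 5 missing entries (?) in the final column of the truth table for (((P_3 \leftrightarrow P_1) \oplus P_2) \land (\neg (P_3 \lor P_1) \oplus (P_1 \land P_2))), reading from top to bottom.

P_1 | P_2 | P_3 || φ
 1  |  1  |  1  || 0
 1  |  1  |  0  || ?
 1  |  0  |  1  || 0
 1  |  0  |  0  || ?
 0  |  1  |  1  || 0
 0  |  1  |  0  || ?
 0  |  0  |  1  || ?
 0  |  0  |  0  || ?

Row P_1=1, P_2=1, P_3=0: ((P_3 \leftrightarrow P_1) \oplus P_2) = 1, (\neg (P_3 \lor P_1) \oplus (P_1 \land P_2)) = 1, so the formula = 1.
Row P_1=1, P_2=0, P_3=0: ((P_3 \leftrightarrow P_1) \oplus P_2) = 0, (\neg (P_3 \lor P_1) \oplus (P_1 \land P_2)) = 0, so the formula = 0.
Row P_1=0, P_2=1, P_3=0: ((P_3 \leftrightarrow P_1) \oplus P_2) = 0, (\neg (P_3 \lor P_1) \oplus (P_1 \land P_2)) = 1, so the formula = 0.
Row P_1=0, P_2=0, P_3=1: ((P_3 \leftrightarrow P_1) \oplus P_2) = 0, (\neg (P_3 \lor P_1) \oplus (P_1 \land P_2)) = 0, so the formula = 0.
Row P_1=0, P_2=0, P_3=0: ((P_3 \leftrightarrow P_1) \oplus P_2) = 1, (\neg (P_3 \lor P_1) \oplus (P_1 \land P_2)) = 1, so the formula = 1.

1, 0, 0, 0, 1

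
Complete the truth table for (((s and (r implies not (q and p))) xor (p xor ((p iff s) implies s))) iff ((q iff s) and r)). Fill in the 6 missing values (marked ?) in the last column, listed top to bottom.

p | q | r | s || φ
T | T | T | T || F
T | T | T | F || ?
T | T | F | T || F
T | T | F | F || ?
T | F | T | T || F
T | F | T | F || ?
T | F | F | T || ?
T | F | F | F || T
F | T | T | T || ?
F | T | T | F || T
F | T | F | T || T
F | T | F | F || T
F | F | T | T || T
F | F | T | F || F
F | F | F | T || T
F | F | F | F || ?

Row p=T, q=T, r=T, s=F: ((s and (r implies not (q and p))) xor (p xor ((p iff s) implies s))) = F, ((q iff s) and r) = F, so the formula = T.
Row p=T, q=T, r=F, s=F: ((s and (r implies not (q and p))) xor (p xor ((p iff s) implies s))) = F, ((q iff s) and r) = F, so the formula = T.
Row p=T, q=F, r=T, s=F: ((s and (r implies not (q and p))) xor (p xor ((p iff s) implies s))) = F, ((q iff s) and r) = T, so the formula = F.
Row p=T, q=F, r=F, s=T: ((s and (r implies not (q and p))) xor (p xor ((p iff s) implies s))) = T, ((q iff s) and r) = F, so the formula = F.
Row p=F, q=T, r=T, s=T: ((s and (r implies not (q and p))) xor (p xor ((p iff s) implies s))) = F, ((q iff s) and r) = T, so the formula = F.
Row p=F, q=F, r=F, s=F: ((s and (r implies not (q and p))) xor (p xor ((p iff s) implies s))) = F, ((q iff s) and r) = F, so the formula = T.

T, T, F, F, F, T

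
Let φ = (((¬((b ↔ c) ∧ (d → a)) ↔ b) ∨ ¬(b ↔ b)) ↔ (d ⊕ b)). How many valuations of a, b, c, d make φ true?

a  b  c  d  |  (b ↔ c)  (d → a)  ((b ↔ c) ∧ (d → a))  ¬((b ↔ c) ∧ (d → a))  (¬((b ↔ c) ∧ (d → a)) ↔ b)  (b ↔ b)  ¬(b ↔ b)  (d ⊕ b)  φ
T  T  T  T  |     T        T              T                    F                        F                  T        F         F     T
T  T  T  F  |     T        T              T                    F                        F                  T        F         T     F
T  T  F  T  |     F        T              F                    T                        T                  T        F         F     F
T  T  F  F  |     F        T              F                    T                        T                  T        F         T     T
T  F  T  T  |     F        T              F                    T                        F                  T        F         T     F
T  F  T  F  |     F        T              F                    T                        F                  T        F         F     T
T  F  F  T  |     T        T              T                    F                        T                  T        F         T     T
T  F  F  F  |     T        T              T                    F                        T                  T        F         F     F
F  T  T  T  |     T        F              F                    T                        T                  T        F         F     F
F  T  T  F  |     T        T              T                    F                        F                  T        F         T     F
F  T  F  T  |     F        F              F                    T                        T                  T        F         F     F
F  T  F  F  |     F        T              F                    T                        T                  T        F         T     T
F  F  T  T  |     F        F              F                    T                        F                  T        F         T     F
F  F  T  F  |     F        T              F                    T                        F                  T        F         F     T
F  F  F  T  |     T        F              F                    T                        F                  T        F         T     F
F  F  F  F  |     T        T              T                    F                        T                  T        F         F     F
The formula is true on 6 of the 16 rows.

6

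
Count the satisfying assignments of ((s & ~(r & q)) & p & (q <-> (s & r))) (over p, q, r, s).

1

p | q | r | s | (r & q) | ~(r & q) | (s & ~(r & q)) | (s & r) | (q <-> (s & r)) | φ
- | - | - | - | ------- | -------- | -------------- | ------- | --------------- | -
T | T | T | T |    T    |    F     |       F        |    T    |        T        | F
T | T | T | F |    T    |    F     |       F        |    F    |        F        | F
T | T | F | T |    F    |    T     |       T        |    F    |        F        | F
T | T | F | F |    F    |    T     |       F        |    F    |        F        | F
T | F | T | T |    F    |    T     |       T        |    T    |        F        | F
T | F | T | F |    F    |    T     |       F        |    F    |        T        | F
T | F | F | T |    F    |    T     |       T        |    F    |        T        | T
T | F | F | F |    F    |    T     |       F        |    F    |        T        | F
F | T | T | T |    T    |    F     |       F        |    T    |        T        | F
F | T | T | F |    T    |    F     |       F        |    F    |        F        | F
F | T | F | T |    F    |    T     |       T        |    F    |        F        | F
F | T | F | F |    F    |    T     |       F        |    F    |        F        | F
F | F | T | T |    F    |    T     |       T        |    T    |        F        | F
F | F | T | F |    F    |    T     |       F        |    F    |        T        | F
F | F | F | T |    F    |    T     |       T        |    F    |        T        | F
F | F | F | F |    F    |    T     |       F        |    F    |        T        | F
The formula is true on 1 of the 16 rows.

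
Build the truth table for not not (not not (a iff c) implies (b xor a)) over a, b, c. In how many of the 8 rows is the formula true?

a | b | c | (a iff c) | not (a iff c) | not not (a iff c) | (b xor a) | φ
- | - | - | --------- | ------------- | ----------------- | --------- | -
T | T | T |     T     |       F       |         T         |     F     | F
T | T | F |     F     |       T       |         F         |     F     | T
T | F | T |     T     |       F       |         T         |     T     | T
T | F | F |     F     |       T       |         F         |     T     | T
F | T | T |     F     |       T       |         F         |     T     | T
F | T | F |     T     |       F       |         T         |     T     | T
F | F | T |     F     |       T       |         F         |     F     | T
F | F | F |     T     |       F       |         T         |     F     | F
The formula is true on 6 of the 8 rows.

6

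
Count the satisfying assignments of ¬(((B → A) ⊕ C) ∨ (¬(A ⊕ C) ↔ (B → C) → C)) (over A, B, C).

A | B | C || (B → A) | ((B → A) ⊕ C) | (A ⊕ C) | ¬(A ⊕ C) | (B → C) | ((B → C) → C) | (¬(A ⊕ C) ↔ ((B → C) → C)) | φ
F | F | F ||    T    |       T       |    F    |    T     |    T    |       F       |             F              | F
F | F | T ||    T    |       F       |    T    |    F     |    T    |       T       |             F              | T
F | T | F ||    F    |       F       |    F    |    T     |    F    |       T       |             T              | F
F | T | T ||    F    |       T       |    T    |    F     |    T    |       T       |             F              | F
T | F | F ||    T    |       T       |    T    |    F     |    T    |       F       |             T              | F
T | F | T ||    T    |       F       |    F    |    T     |    T    |       T       |             T              | F
T | T | F ||    T    |       T       |    T    |    F     |    F    |       T       |             F              | F
T | T | T ||    T    |       F       |    F    |    T     |    T    |       T       |             T              | F
The formula is true on 1 of the 8 rows.

1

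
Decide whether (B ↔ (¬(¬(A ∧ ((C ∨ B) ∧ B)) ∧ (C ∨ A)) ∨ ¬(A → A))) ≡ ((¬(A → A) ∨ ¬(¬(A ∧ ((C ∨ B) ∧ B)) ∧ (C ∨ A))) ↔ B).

equivalent

  A      B      C    |    φ      ψ  
 True   True   True  |   True   True
 True   True  False  |   True   True
 True  False   True  |   True   True
 True  False  False  |   True   True
False   True   True  |  False  False
False   True  False  |   True   True
False  False   True  |   True   True
False  False  False  |  False  False
The columns for φ and ψ agree on every row, so they are logically equivalent.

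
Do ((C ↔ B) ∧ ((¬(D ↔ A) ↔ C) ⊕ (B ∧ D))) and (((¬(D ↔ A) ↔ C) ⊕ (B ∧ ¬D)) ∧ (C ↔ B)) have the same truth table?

not equivalent

  A   |   B   |   C   |   D   ||   φ   |   ψ  
 True |  True |  True |  True ||  True | False
 True |  True |  True | False ||  True | False
 True |  True | False |  True || False | False
 True |  True | False | False || False | False
 True | False |  True |  True || False | False
 True | False |  True | False || False | False
 True | False | False |  True ||  True |  True
 True | False | False | False || False | False
False |  True |  True |  True || False |  True
False |  True |  True | False || False |  True
False |  True | False |  True || False | False
False |  True | False | False || False | False
False | False |  True |  True || False | False
False | False |  True | False || False | False
False | False | False |  True || False | False
False | False | False | False ||  True |  True
The columns differ at A=True, B=True, C=True, D=True (φ=True, ψ=False), so they are not equivalent.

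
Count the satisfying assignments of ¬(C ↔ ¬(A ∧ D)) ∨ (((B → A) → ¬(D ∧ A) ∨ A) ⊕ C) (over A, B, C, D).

10

A  B  C  D  |  φ
T  T  T  T  |  T
T  T  T  F  |  F
T  T  F  T  |  T
T  T  F  F  |  T
T  F  T  T  |  T
T  F  T  F  |  F
T  F  F  T  |  T
T  F  F  F  |  T
F  T  T  T  |  F
F  T  T  F  |  F
F  T  F  T  |  T
F  T  F  F  |  T
F  F  T  T  |  F
F  F  T  F  |  F
F  F  F  T  |  T
F  F  F  F  |  T
The formula is true on 10 of the 16 rows.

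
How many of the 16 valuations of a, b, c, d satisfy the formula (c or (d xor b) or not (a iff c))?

14

a | b | c | d | φ
- | - | - | - | -
0 | 0 | 0 | 0 | 0
0 | 0 | 0 | 1 | 1
0 | 0 | 1 | 0 | 1
0 | 0 | 1 | 1 | 1
0 | 1 | 0 | 0 | 1
0 | 1 | 0 | 1 | 0
0 | 1 | 1 | 0 | 1
0 | 1 | 1 | 1 | 1
1 | 0 | 0 | 0 | 1
1 | 0 | 0 | 1 | 1
1 | 0 | 1 | 0 | 1
1 | 0 | 1 | 1 | 1
1 | 1 | 0 | 0 | 1
1 | 1 | 0 | 1 | 1
1 | 1 | 1 | 0 | 1
1 | 1 | 1 | 1 | 1
The formula is true on 14 of the 16 rows.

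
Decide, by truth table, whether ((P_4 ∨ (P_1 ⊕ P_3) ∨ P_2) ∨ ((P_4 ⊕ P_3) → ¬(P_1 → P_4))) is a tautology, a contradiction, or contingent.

tautology

P_1  P_2  P_3  P_4  |  φ
 F    F    F    F   |  T
 F    F    F    T   |  T
 F    F    T    F   |  T
 F    F    T    T   |  T
 F    T    F    F   |  T
 F    T    F    T   |  T
 F    T    T    F   |  T
 F    T    T    T   |  T
 T    F    F    F   |  T
 T    F    F    T   |  T
 T    F    T    F   |  T
 T    F    T    T   |  T
 T    T    F    F   |  T
 T    T    F    T   |  T
 T    T    T    F   |  T
 T    T    T    T   |  T
Every row is T, so the formula is a tautology.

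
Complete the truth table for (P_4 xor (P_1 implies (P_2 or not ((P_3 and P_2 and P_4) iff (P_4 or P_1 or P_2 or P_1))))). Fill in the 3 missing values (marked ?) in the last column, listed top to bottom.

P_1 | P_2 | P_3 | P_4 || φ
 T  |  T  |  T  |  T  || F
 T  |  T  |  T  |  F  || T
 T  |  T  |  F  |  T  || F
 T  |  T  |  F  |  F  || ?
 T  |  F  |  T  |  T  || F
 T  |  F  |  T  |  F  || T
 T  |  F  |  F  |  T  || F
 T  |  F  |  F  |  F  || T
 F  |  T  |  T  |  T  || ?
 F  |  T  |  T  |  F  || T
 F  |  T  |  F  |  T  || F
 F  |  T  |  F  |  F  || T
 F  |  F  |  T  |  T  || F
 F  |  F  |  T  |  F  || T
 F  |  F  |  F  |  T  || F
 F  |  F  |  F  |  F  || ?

T, F, T

Row P_1=T, P_2=T, P_3=F, P_4=F: (P_1 implies (P_2 or not ((P_3 and P_2 and P_4) iff (P_4 or P_1 or P_2 or P_1)))) = T, so the formula = T.
Row P_1=F, P_2=T, P_3=T, P_4=T: (P_1 implies (P_2 or not ((P_3 and P_2 and P_4) iff (P_4 or P_1 or P_2 or P_1)))) = T, so the formula = F.
Row P_1=F, P_2=F, P_3=F, P_4=F: (P_1 implies (P_2 or not ((P_3 and P_2 and P_4) iff (P_4 or P_1 or P_2 or P_1)))) = T, so the formula = T.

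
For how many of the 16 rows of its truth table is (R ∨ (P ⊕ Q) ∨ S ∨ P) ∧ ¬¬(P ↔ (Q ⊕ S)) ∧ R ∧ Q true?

  P   |   Q   |   R   |   S   ||   φ  
False | False | False | False || False
False | False | False |  True || False
False | False |  True | False || False
False | False |  True |  True || False
False |  True | False | False || False
False |  True | False |  True || False
False |  True |  True | False || False
False |  True |  True |  True ||  True
 True | False | False | False || False
 True | False | False |  True || False
 True | False |  True | False || False
 True | False |  True |  True || False
 True |  True | False | False || False
 True |  True | False |  True || False
 True |  True |  True | False ||  True
 True |  True |  True |  True || False
The formula is true on 2 of the 16 rows.

2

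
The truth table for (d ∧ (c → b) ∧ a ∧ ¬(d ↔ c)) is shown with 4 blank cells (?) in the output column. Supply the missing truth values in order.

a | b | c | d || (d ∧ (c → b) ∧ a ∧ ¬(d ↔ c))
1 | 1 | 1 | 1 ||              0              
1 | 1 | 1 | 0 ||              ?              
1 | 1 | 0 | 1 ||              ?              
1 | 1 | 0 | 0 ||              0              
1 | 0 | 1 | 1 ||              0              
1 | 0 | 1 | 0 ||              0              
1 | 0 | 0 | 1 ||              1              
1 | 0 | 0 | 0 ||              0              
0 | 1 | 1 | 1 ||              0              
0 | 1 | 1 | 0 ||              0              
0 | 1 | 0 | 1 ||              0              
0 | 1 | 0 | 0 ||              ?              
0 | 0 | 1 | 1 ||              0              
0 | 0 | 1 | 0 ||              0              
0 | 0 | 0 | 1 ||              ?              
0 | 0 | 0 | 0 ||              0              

0, 1, 0, 0

Row a=1, b=1, c=1, d=0: (c → b) = 1, ¬(d ↔ c) = 1, so (d ∧ (c → b) ∧ a ∧ ¬(d ↔ c)) = 0.
Row a=1, b=1, c=0, d=1: (c → b) = 1, ¬(d ↔ c) = 1, so (d ∧ (c → b) ∧ a ∧ ¬(d ↔ c)) = 1.
Row a=0, b=1, c=0, d=0: (c → b) = 1, ¬(d ↔ c) = 0, so (d ∧ (c → b) ∧ a ∧ ¬(d ↔ c)) = 0.
Row a=0, b=0, c=0, d=1: (c → b) = 1, ¬(d ↔ c) = 1, so (d ∧ (c → b) ∧ a ∧ ¬(d ↔ c)) = 0.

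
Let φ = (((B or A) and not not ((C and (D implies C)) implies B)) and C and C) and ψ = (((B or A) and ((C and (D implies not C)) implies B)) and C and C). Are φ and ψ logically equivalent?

A  B  C  D  |  φ  ψ
1  1  1  1  |  1  1
1  1  1  0  |  1  1
1  1  0  1  |  0  0
1  1  0  0  |  0  0
1  0  1  1  |  0  1
1  0  1  0  |  0  0
1  0  0  1  |  0  0
1  0  0  0  |  0  0
0  1  1  1  |  1  1
0  1  1  0  |  1  1
0  1  0  1  |  0  0
0  1  0  0  |  0  0
0  0  1  1  |  0  0
0  0  1  0  |  0  0
0  0  0  1  |  0  0
0  0  0  0  |  0  0
The columns differ at A=1, B=0, C=1, D=1 (φ=0, ψ=1), so they are not equivalent.

not equivalent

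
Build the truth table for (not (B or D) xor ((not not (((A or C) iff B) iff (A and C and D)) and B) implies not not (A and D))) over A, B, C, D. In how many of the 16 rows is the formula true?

A | B | C | D || φ
T | T | T | T || T
T | T | T | F || T
T | T | F | T || T
T | T | F | F || T
T | F | T | T || T
T | F | T | F || F
T | F | F | T || T
T | F | F | F || F
F | T | T | T || T
F | T | T | F || T
F | T | F | T || F
F | T | F | F || F
F | F | T | T || T
F | F | T | F || F
F | F | F | T || T
F | F | F | F || F
The formula is true on 10 of the 16 rows.

10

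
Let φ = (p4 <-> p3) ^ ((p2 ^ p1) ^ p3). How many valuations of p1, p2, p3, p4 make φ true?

8

p1  p2  p3  p4  |  ((p4 <-> p3) ^ ((p2 ^ p1) ^ p3))
F   F   F   F   |                 T                
F   F   F   T   |                 F                
F   F   T   F   |                 T                
F   F   T   T   |                 F                
F   T   F   F   |                 F                
F   T   F   T   |                 T                
F   T   T   F   |                 F                
F   T   T   T   |                 T                
T   F   F   F   |                 F                
T   F   F   T   |                 T                
T   F   T   F   |                 F                
T   F   T   T   |                 T                
T   T   F   F   |                 T                
T   T   F   T   |                 F                
T   T   T   F   |                 T                
T   T   T   T   |                 F                
The formula is true on 8 of the 16 rows.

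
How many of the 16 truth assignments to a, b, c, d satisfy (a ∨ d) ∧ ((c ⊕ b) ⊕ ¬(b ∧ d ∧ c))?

a | b | c | d | φ
- | - | - | - | -
F | F | F | F | F
F | F | F | T | T
F | F | T | F | F
F | F | T | T | F
F | T | F | F | F
F | T | F | T | F
F | T | T | F | F
F | T | T | T | F
T | F | F | F | T
T | F | F | T | T
T | F | T | F | F
T | F | T | T | F
T | T | F | F | F
T | T | F | T | F
T | T | T | F | T
T | T | T | T | F
The formula is true on 4 of the 16 rows.

4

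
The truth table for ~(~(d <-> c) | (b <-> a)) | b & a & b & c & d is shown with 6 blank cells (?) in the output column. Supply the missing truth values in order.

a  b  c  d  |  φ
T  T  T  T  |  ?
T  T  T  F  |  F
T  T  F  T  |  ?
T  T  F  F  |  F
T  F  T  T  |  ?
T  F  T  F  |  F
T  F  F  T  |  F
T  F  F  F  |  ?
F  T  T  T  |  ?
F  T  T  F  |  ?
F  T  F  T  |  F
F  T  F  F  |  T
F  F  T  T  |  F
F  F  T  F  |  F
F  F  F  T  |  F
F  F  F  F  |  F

Row a=T, b=T, c=T, d=T: ~(~(d <-> c) | (b <-> a)) = F, (b & a & b & c & d) = T, so the formula = T.
Row a=T, b=T, c=F, d=T: ~(~(d <-> c) | (b <-> a)) = F, (b & a & b & c & d) = F, so the formula = F.
Row a=T, b=F, c=T, d=T: ~(~(d <-> c) | (b <-> a)) = T, (b & a & b & c & d) = F, so the formula = T.
Row a=T, b=F, c=F, d=F: ~(~(d <-> c) | (b <-> a)) = T, (b & a & b & c & d) = F, so the formula = T.
Row a=F, b=T, c=T, d=T: ~(~(d <-> c) | (b <-> a)) = T, (b & a & b & c & d) = F, so the formula = T.
Row a=F, b=T, c=T, d=F: ~(~(d <-> c) | (b <-> a)) = F, (b & a & b & c & d) = F, so the formula = F.

T, F, T, T, T, F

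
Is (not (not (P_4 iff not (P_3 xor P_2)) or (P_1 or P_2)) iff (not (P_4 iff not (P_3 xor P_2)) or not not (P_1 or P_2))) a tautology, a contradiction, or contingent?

P_1 | P_2 | P_3 | P_4 | (P_3 xor P_2) | not (P_3 xor P_2) | (P_4 iff not (P_3 xor P_2)) | (P_1 or P_2) | not (P_1 or P_2) | not not (P_1 or P_2) | φ
--- | --- | --- | --- | ------------- | ----------------- | --------------------------- | ------------ | ---------------- | -------------------- | -
 T  |  T  |  T  |  T  |       F       |         T         |              T              |      T       |        F         |          T           | F
 T  |  T  |  T  |  F  |       F       |         T         |              F              |      T       |        F         |          T           | F
 T  |  T  |  F  |  T  |       T       |         F         |              F              |      T       |        F         |          T           | F
 T  |  T  |  F  |  F  |       T       |         F         |              T              |      T       |        F         |          T           | F
 T  |  F  |  T  |  T  |       T       |         F         |              F              |      T       |        F         |          T           | F
 T  |  F  |  T  |  F  |       T       |         F         |              T              |      T       |        F         |          T           | F
 T  |  F  |  F  |  T  |       F       |         T         |              T              |      T       |        F         |          T           | F
 T  |  F  |  F  |  F  |       F       |         T         |              F              |      T       |        F         |          T           | F
 F  |  T  |  T  |  T  |       F       |         T         |              T              |      T       |        F         |          T           | F
 F  |  T  |  T  |  F  |       F       |         T         |              F              |      T       |        F         |          T           | F
 F  |  T  |  F  |  T  |       T       |         F         |              F              |      T       |        F         |          T           | F
 F  |  T  |  F  |  F  |       T       |         F         |              T              |      T       |        F         |          T           | F
 F  |  F  |  T  |  T  |       T       |         F         |              F              |      F       |        T         |          F           | F
 F  |  F  |  T  |  F  |       T       |         F         |              T              |      F       |        T         |          F           | F
 F  |  F  |  F  |  T  |       F       |         T         |              T              |      F       |        T         |          F           | F
 F  |  F  |  F  |  F  |       F       |         T         |              F              |      F       |        T         |          F           | F
Every row is F, so the formula is a contradiction.

contradiction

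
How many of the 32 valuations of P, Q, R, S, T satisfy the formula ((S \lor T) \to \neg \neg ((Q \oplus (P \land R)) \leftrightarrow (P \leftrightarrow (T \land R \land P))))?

20

P  Q  R  S  T  |  φ
0  0  0  0  0  |  1
0  0  0  0  1  |  0
0  0  0  1  0  |  0
0  0  0  1  1  |  0
0  0  1  0  0  |  1
0  0  1  0  1  |  0
0  0  1  1  0  |  0
0  0  1  1  1  |  0
0  1  0  0  0  |  1
0  1  0  0  1  |  1
0  1  0  1  0  |  1
0  1  0  1  1  |  1
0  1  1  0  0  |  1
0  1  1  0  1  |  1
0  1  1  1  0  |  1
0  1  1  1  1  |  1
1  0  0  0  0  |  1
1  0  0  0  1  |  1
1  0  0  1  0  |  1
1  0  0  1  1  |  1
1  0  1  0  0  |  1
1  0  1  0  1  |  1
1  0  1  1  0  |  0
1  0  1  1  1  |  1
1  1  0  0  0  |  1
1  1  0  0  1  |  0
1  1  0  1  0  |  0
1  1  0  1  1  |  0
1  1  1  0  0  |  1
1  1  1  0  1  |  0
1  1  1  1  0  |  1
1  1  1  1  1  |  0
The formula is true on 20 of the 32 rows.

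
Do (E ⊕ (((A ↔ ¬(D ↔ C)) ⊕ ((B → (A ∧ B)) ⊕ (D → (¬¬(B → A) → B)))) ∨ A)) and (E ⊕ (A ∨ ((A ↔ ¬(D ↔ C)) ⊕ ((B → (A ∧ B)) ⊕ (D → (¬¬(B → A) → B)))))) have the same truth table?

A  B  C  D  E  |  φ  ψ
1  1  1  1  1  |  0  0
1  1  1  1  0  |  1  1
1  1  1  0  1  |  0  0
1  1  1  0  0  |  1  1
1  1  0  1  1  |  0  0
1  1  0  1  0  |  1  1
1  1  0  0  1  |  0  0
1  1  0  0  0  |  1  1
1  0  1  1  1  |  0  0
1  0  1  1  0  |  1  1
1  0  1  0  1  |  0  0
1  0  1  0  0  |  1  1
1  0  0  1  1  |  0  0
1  0  0  1  0  |  1  1
1  0  0  0  1  |  0  0
1  0  0  0  0  |  1  1
0  1  1  1  1  |  1  1
0  1  1  1  0  |  0  0
0  1  1  0  1  |  0  0
0  1  1  0  0  |  1  1
0  1  0  1  1  |  0  0
0  1  0  1  0  |  1  1
0  1  0  0  1  |  1  1
0  1  0  0  0  |  0  0
0  0  1  1  1  |  1  1
0  0  1  1  0  |  0  0
0  0  1  0  1  |  1  1
0  0  1  0  0  |  0  0
0  0  0  1  1  |  0  0
0  0  0  1  0  |  1  1
0  0  0  0  1  |  0  0
0  0  0  0  0  |  1  1
The columns for φ and ψ agree on every row, so they are logically equivalent.

equivalent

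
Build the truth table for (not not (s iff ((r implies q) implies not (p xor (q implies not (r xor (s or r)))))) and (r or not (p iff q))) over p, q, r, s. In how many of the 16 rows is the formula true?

p  q  r  s  |  (r implies q)  (s or r)  (r xor (s or r))  not (r xor (s or r))  (p iff q)  not (p iff q)  (r or not (p iff q))  φ
F  F  F  F  |        T           F             F                   T                T            F                 F            F
F  F  F  T  |        T           T             T                   F                T            F                 F            F
F  F  T  F  |        F           T             F                   T                T            F                 T            F
F  F  T  T  |        F           T             F                   T                T            F                 T            T
F  T  F  F  |        T           F             F                   T                F            T                 T            T
F  T  F  T  |        T           T             T                   F                F            T                 T            T
F  T  T  F  |        T           T             F                   T                F            T                 T            T
F  T  T  T  |        T           T             F                   T                F            T                 T            F
T  F  F  F  |        T           F             F                   T                F            T                 T            F
T  F  F  T  |        T           T             T                   F                F            T                 T            T
T  F  T  F  |        F           T             F                   T                F            T                 T            F
T  F  T  T  |        F           T             F                   T                F            T                 T            T
T  T  F  F  |        T           F             F                   T                T            F                 F            F
T  T  F  T  |        T           T             T                   F                T            F                 F            F
T  T  T  F  |        T           T             F                   T                T            F                 T            F
T  T  T  T  |        T           T             F                   T                T            F                 T            T
The formula is true on 7 of the 16 rows.

7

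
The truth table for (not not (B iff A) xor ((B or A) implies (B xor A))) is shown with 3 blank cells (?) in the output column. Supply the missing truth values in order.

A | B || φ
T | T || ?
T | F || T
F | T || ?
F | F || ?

T, T, F

Row A=T, B=T: not not (B iff A) = T, ((B or A) implies (B xor A)) = F, so the formula = T.
Row A=F, B=T: not not (B iff A) = F, ((B or A) implies (B xor A)) = T, so the formula = T.
Row A=F, B=F: not not (B iff A) = T, ((B or A) implies (B xor A)) = T, so the formula = F.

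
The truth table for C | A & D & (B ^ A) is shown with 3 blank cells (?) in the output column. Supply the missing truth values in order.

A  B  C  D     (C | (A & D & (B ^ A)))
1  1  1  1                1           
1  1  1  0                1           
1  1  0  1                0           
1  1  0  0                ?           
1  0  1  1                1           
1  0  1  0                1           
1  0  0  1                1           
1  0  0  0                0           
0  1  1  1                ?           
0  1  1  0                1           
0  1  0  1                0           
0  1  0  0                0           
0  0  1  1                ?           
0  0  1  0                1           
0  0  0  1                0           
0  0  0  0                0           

Row A=1, B=1, C=0, D=0: (A & D & (B ^ A)) = 0, so (C | (A & D & (B ^ A))) = 0.
Row A=0, B=1, C=1, D=1: (A & D & (B ^ A)) = 0, so (C | (A & D & (B ^ A))) = 1.
Row A=0, B=0, C=1, D=1: (A & D & (B ^ A)) = 0, so (C | (A & D & (B ^ A))) = 1.

0, 1, 1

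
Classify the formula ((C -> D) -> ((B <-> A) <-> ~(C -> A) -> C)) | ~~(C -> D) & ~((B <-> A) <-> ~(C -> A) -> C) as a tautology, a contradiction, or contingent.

tautology

A | B | C | D | (C -> D) | (B <-> A) | (C -> A) | ~(C -> A) | (~(C -> A) -> C) | ~(C -> D) | ~~(C -> D) | φ
- | - | - | - | -------- | --------- | -------- | --------- | ---------------- | --------- | ---------- | -
F | F | F | F |    T     |     T     |    T     |     F     |        T         |     F     |     T      | T
F | F | F | T |    T     |     T     |    T     |     F     |        T         |     F     |     T      | T
F | F | T | F |    F     |     T     |    F     |     T     |        T         |     T     |     F      | T
F | F | T | T |    T     |     T     |    F     |     T     |        T         |     F     |     T      | T
F | T | F | F |    T     |     F     |    T     |     F     |        T         |     F     |     T      | T
F | T | F | T |    T     |     F     |    T     |     F     |        T         |     F     |     T      | T
F | T | T | F |    F     |     F     |    F     |     T     |        T         |     T     |     F      | T
F | T | T | T |    T     |     F     |    F     |     T     |        T         |     F     |     T      | T
T | F | F | F |    T     |     F     |    T     |     F     |        T         |     F     |     T      | T
T | F | F | T |    T     |     F     |    T     |     F     |        T         |     F     |     T      | T
T | F | T | F |    F     |     F     |    T     |     F     |        T         |     T     |     F      | T
T | F | T | T |    T     |     F     |    T     |     F     |        T         |     F     |     T      | T
T | T | F | F |    T     |     T     |    T     |     F     |        T         |     F     |     T      | T
T | T | F | T |    T     |     T     |    T     |     F     |        T         |     F     |     T      | T
T | T | T | F |    F     |     T     |    T     |     F     |        T         |     T     |     F      | T
T | T | T | T |    T     |     T     |    T     |     F     |        T         |     F     |     T      | T
Every row is T, so the formula is a tautology.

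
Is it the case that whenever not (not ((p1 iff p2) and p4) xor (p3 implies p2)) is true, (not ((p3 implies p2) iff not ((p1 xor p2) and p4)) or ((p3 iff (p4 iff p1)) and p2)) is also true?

no

p1 | p2 | p3 | p4 || φ | ψ
1  | 1  | 1  | 1  || 0 | 1
1  | 1  | 1  | 0  || 1 | 0
1  | 1  | 0  | 1  || 0 | 0
1  | 1  | 0  | 0  || 1 | 1
1  | 0  | 1  | 1  || 0 | 0
1  | 0  | 1  | 0  || 0 | 1
1  | 0  | 0  | 1  || 1 | 1
1  | 0  | 0  | 0  || 1 | 0
0  | 1  | 1  | 1  || 1 | 1
0  | 1  | 1  | 0  || 1 | 1
0  | 1  | 0  | 1  || 1 | 1
0  | 1  | 0  | 0  || 1 | 0
0  | 0  | 1  | 1  || 1 | 1
0  | 0  | 1  | 0  || 0 | 1
0  | 0  | 0  | 1  || 0 | 0
0  | 0  | 0  | 0  || 1 | 0
At p1=1, p2=1, p3=1, p4=0 we have φ true but ψ false, so φ does not entail ψ.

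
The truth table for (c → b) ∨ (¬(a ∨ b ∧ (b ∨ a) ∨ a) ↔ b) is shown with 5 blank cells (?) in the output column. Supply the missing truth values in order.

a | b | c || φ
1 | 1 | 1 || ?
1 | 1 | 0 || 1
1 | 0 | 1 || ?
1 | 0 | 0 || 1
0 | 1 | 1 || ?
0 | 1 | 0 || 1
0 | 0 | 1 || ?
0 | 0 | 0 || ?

1, 1, 1, 0, 1

Row a=1, b=1, c=1: (c → b) = 1, (¬(a ∨ b ∧ (b ∨ a) ∨ a) ↔ b) = 0, so the formula = 1.
Row a=1, b=0, c=1: (c → b) = 0, (¬(a ∨ b ∧ (b ∨ a) ∨ a) ↔ b) = 1, so the formula = 1.
Row a=0, b=1, c=1: (c → b) = 1, (¬(a ∨ b ∧ (b ∨ a) ∨ a) ↔ b) = 0, so the formula = 1.
Row a=0, b=0, c=1: (c → b) = 0, (¬(a ∨ b ∧ (b ∨ a) ∨ a) ↔ b) = 0, so the formula = 0.
Row a=0, b=0, c=0: (c → b) = 1, (¬(a ∨ b ∧ (b ∨ a) ∨ a) ↔ b) = 0, so the formula = 1.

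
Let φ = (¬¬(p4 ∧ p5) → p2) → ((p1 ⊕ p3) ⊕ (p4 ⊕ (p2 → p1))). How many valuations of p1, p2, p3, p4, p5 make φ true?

18

p1  p2  p3  p4  p5  |  φ
1   1   1   1   1   |  0
1   1   1   1   0   |  0
1   1   1   0   1   |  1
1   1   1   0   0   |  1
1   1   0   1   1   |  1
1   1   0   1   0   |  1
1   1   0   0   1   |  0
1   1   0   0   0   |  0
1   0   1   1   1   |  1
1   0   1   1   0   |  0
1   0   1   0   1   |  1
1   0   1   0   0   |  1
1   0   0   1   1   |  1
1   0   0   1   0   |  1
1   0   0   0   1   |  0
1   0   0   0   0   |  0
0   1   1   1   1   |  0
0   1   1   1   0   |  0
0   1   1   0   1   |  1
0   1   1   0   0   |  1
0   1   0   1   1   |  1
0   1   0   1   0   |  1
0   1   0   0   1   |  0
0   1   0   0   0   |  0
0   0   1   1   1   |  1
0   0   1   1   0   |  1
0   0   1   0   1   |  0
0   0   1   0   0   |  0
0   0   0   1   1   |  1
0   0   0   1   0   |  0
0   0   0   0   1   |  1
0   0   0   0   0   |  1
The formula is true on 18 of the 32 rows.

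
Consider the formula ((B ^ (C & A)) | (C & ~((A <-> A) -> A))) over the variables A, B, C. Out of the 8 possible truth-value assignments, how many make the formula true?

5

A | B | C | (C & A) | (B ^ (C & A)) | (A <-> A) | ((A <-> A) -> A) | ~((A <-> A) -> A) | (C & ~((A <-> A) -> A)) | φ
- | - | - | ------- | ------------- | --------- | ---------------- | ----------------- | ----------------------- | -
1 | 1 | 1 |    1    |       0       |     1     |        1         |         0         |            0            | 0
1 | 1 | 0 |    0    |       1       |     1     |        1         |         0         |            0            | 1
1 | 0 | 1 |    1    |       1       |     1     |        1         |         0         |            0            | 1
1 | 0 | 0 |    0    |       0       |     1     |        1         |         0         |            0            | 0
0 | 1 | 1 |    0    |       1       |     1     |        0         |         1         |            1            | 1
0 | 1 | 0 |    0    |       1       |     1     |        0         |         1         |            0            | 1
0 | 0 | 1 |    0    |       0       |     1     |        0         |         1         |            1            | 1
0 | 0 | 0 |    0    |       0       |     1     |        0         |         1         |            0            | 0
The formula is true on 5 of the 8 rows.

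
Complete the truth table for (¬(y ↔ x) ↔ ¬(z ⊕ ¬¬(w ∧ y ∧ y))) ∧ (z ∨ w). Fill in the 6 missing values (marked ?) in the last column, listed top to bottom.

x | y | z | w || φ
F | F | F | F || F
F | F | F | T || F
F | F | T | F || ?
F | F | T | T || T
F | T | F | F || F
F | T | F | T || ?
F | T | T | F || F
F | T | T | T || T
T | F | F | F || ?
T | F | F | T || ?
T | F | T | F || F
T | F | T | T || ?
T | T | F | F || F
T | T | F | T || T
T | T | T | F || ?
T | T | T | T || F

Row x=F, y=F, z=T, w=F: (¬(y ↔ x) ↔ ¬(z ⊕ ¬¬(w ∧ y ∧ y))) = T, (z ∨ w) = T, so the formula = T.
Row x=F, y=T, z=F, w=T: (¬(y ↔ x) ↔ ¬(z ⊕ ¬¬(w ∧ y ∧ y))) = F, (z ∨ w) = T, so the formula = F.
Row x=T, y=F, z=F, w=F: (¬(y ↔ x) ↔ ¬(z ⊕ ¬¬(w ∧ y ∧ y))) = T, (z ∨ w) = F, so the formula = F.
Row x=T, y=F, z=F, w=T: (¬(y ↔ x) ↔ ¬(z ⊕ ¬¬(w ∧ y ∧ y))) = T, (z ∨ w) = T, so the formula = T.
Row x=T, y=F, z=T, w=T: (¬(y ↔ x) ↔ ¬(z ⊕ ¬¬(w ∧ y ∧ y))) = F, (z ∨ w) = T, so the formula = F.
Row x=T, y=T, z=T, w=F: (¬(y ↔ x) ↔ ¬(z ⊕ ¬¬(w ∧ y ∧ y))) = T, (z ∨ w) = T, so the formula = T.

T, F, F, T, F, T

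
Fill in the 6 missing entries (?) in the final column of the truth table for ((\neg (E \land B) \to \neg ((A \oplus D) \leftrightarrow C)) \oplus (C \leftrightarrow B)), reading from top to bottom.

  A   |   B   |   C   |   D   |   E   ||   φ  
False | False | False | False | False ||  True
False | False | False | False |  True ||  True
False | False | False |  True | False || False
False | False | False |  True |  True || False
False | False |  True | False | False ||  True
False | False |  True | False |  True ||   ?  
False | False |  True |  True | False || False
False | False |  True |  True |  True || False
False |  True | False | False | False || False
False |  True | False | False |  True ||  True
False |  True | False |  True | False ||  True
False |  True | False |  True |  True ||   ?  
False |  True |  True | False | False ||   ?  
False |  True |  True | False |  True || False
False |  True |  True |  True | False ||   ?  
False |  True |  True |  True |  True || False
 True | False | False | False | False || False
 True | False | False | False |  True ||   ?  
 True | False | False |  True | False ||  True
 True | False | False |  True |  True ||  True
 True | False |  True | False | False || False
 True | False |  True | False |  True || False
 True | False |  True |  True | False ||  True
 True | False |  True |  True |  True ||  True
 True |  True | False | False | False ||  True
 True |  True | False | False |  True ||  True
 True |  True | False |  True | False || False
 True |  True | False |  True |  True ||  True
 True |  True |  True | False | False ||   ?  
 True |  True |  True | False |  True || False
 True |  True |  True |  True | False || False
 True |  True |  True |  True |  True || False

True, True, False, True, False, True

Row A=False, B=False, C=True, D=False, E=True: (\neg (E \land B) \to \neg ((A \oplus D) \leftrightarrow C)) = True, (C \leftrightarrow B) = False, so the formula = True.
Row A=False, B=True, C=False, D=True, E=True: (\neg (E \land B) \to \neg ((A \oplus D) \leftrightarrow C)) = True, (C \leftrightarrow B) = False, so the formula = True.
Row A=False, B=True, C=True, D=False, E=False: (\neg (E \land B) \to \neg ((A \oplus D) \leftrightarrow C)) = True, (C \leftrightarrow B) = True, so the formula = False.
Row A=False, B=True, C=True, D=True, E=False: (\neg (E \land B) \to \neg ((A \oplus D) \leftrightarrow C)) = False, (C \leftrightarrow B) = True, so the formula = True.
Row A=True, B=False, C=False, D=False, E=True: (\neg (E \land B) \to \neg ((A \oplus D) \leftrightarrow C)) = True, (C \leftrightarrow B) = True, so the formula = False.
Row A=True, B=True, C=True, D=False, E=False: (\neg (E \land B) \to \neg ((A \oplus D) \leftrightarrow C)) = False, (C \leftrightarrow B) = True, so the formula = True.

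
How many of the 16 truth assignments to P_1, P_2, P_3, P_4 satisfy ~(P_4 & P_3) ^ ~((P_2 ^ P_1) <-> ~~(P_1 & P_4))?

8

P_1 | P_2 | P_3 | P_4 || φ
 T  |  T  |  T  |  T  || T
 T  |  T  |  T  |  F  || T
 T  |  T  |  F  |  T  || F
 T  |  T  |  F  |  F  || T
 T  |  F  |  T  |  T  || F
 T  |  F  |  T  |  F  || F
 T  |  F  |  F  |  T  || T
 T  |  F  |  F  |  F  || F
 F  |  T  |  T  |  T  || T
 F  |  T  |  T  |  F  || F
 F  |  T  |  F  |  T  || F
 F  |  T  |  F  |  F  || F
 F  |  F  |  T  |  T  || F
 F  |  F  |  T  |  F  || T
 F  |  F  |  F  |  T  || T
 F  |  F  |  F  |  F  || T
The formula is true on 8 of the 16 rows.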